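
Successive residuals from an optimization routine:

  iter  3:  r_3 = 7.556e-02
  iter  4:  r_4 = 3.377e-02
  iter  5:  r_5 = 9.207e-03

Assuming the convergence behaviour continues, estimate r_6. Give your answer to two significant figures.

First estimate the order: p ≈ ln(r_5/r_4) / ln(r_4/r_3) = ln(9.207e-03/3.377e-02)/ln(3.377e-02/7.556e-02) = ln(0.272638)/ln(0.44693) ≈ 1.6137.
Then r_6 ≈ r_5·(r_5/r_4)^p = 9.207e-03·(0.272638)^1.6137 = 9.207e-03·0.122802 ≈ 0.001131.

1.1e-3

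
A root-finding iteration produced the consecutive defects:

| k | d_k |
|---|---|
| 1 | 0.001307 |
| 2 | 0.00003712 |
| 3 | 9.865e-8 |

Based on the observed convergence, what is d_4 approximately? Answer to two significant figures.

First estimate the order: p ≈ ln(d_3/d_2) / ln(d_2/d_1) = ln(9.865e-8/0.00003712)/ln(0.00003712/0.001307) = ln(0.0026576)/ln(0.0284009) ≈ 1.6652.
Then d_4 ≈ d_3·(d_3/d_2)^p = 9.865e-8·(0.0026576)^1.6652 = 9.865e-8·5.14352e-05 ≈ 5.074e-12.

5.1e-12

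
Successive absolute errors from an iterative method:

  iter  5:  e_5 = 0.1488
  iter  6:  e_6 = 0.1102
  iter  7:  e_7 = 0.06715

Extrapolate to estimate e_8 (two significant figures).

3.0e-2

First estimate the order: p ≈ ln(e_7/e_6) / ln(e_6/e_5) = ln(0.06715/0.1102)/ln(0.1102/0.1488) = ln(0.609347)/ln(0.740591) ≈ 1.6495.
Then e_8 ≈ e_7·(e_7/e_6)^p = 0.06715·(0.609347)^1.6495 = 0.06715·0.441707 ≈ 0.02966.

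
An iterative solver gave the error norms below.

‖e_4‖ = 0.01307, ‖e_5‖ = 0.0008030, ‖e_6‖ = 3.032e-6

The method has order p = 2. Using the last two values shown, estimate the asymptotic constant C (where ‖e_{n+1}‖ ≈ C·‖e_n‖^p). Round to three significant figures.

C ≈ ‖e_6‖ / ‖e_5‖^2
  = 3.032e-6 / (0.0008030)^2
  = 3.032e-6 / 6.44809e-07 ≈ 4.7022

4.70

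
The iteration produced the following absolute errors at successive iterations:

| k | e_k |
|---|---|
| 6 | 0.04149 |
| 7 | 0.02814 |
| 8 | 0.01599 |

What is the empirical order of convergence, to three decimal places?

p ≈ ln(e_8/e_7) / ln(e_7/e_6)
  = ln(0.01599/0.02814) / ln(0.02814/0.04149)
  = ln(0.56823) / ln(0.678236)
  = -0.565229 / -0.388260 ≈ 1.455800

1.456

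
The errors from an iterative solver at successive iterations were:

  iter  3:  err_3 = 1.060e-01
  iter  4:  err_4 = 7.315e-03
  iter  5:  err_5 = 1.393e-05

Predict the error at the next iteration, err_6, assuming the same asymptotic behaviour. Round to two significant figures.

5.9e-12

First estimate the order: p ≈ ln(err_5/err_4) / ln(err_4/err_3) = ln(1.393e-05/7.315e-03)/ln(7.315e-03/1.060e-01) = ln(0.00190431)/ln(0.0690094) ≈ 2.3428.
Then err_6 ≈ err_5·(err_5/err_4)^p = 1.393e-05·(0.00190431)^2.3428 = 1.393e-05·4.23613e-07 ≈ 5.901e-12.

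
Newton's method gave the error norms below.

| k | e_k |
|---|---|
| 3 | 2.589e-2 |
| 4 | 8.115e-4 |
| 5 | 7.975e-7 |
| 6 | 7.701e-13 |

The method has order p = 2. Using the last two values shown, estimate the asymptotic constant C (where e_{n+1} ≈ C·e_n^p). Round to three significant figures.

1.21

C ≈ e_6 / e_5^2
  = 7.701e-13 / (7.975e-7)^2
  = 7.701e-13 / 6.36006e-13 ≈ 1.2108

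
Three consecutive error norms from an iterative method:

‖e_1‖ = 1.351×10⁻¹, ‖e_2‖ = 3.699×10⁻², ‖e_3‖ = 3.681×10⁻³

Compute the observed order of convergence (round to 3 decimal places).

1.781

p ≈ ln(‖e_3‖/‖e_2‖) / ln(‖e_2‖/‖e_1‖)
  = ln(3.681×10⁻³/3.699×10⁻²) / ln(3.699×10⁻²/1.351×10⁻¹)
  = ln(0.0995134) / ln(0.273797)
  = -2.307463 / -1.295368 ≈ 1.781319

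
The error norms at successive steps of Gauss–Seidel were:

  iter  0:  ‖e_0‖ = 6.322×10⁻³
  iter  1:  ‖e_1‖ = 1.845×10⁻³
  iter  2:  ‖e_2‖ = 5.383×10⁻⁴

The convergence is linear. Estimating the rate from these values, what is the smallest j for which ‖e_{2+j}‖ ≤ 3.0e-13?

Rate ρ ≈ ‖e_2‖/‖e_1‖ = 5.383×10⁻⁴/1.845×10⁻³ = 0.2918.
After j more steps, ‖e_{2+j}‖ ≈ 5.383×10⁻⁴·ρ^j; need ρ^j ≤ 3.0e-13/5.383×10⁻⁴ = 5.5731e-10.
j ≥ ln(5.5731e-10)/ln(0.2918) = -21.3079/-1.23169 = 17.300.
So 18 more iterations are needed.

18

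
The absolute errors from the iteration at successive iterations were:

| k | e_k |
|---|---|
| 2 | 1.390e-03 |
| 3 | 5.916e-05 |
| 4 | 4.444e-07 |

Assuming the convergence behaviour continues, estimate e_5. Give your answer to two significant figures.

2.3e-10

First estimate the order: p ≈ ln(e_4/e_3) / ln(e_3/e_2) = ln(4.444e-07/5.916e-05)/ln(5.916e-05/1.390e-03) = ln(0.00751183)/ln(0.0425612) ≈ 1.5494.
Then e_5 ≈ e_4·(e_4/e_3)^p = 4.444e-07·(0.00751183)^1.5494 = 4.444e-07·0.000511306 ≈ 2.272e-10.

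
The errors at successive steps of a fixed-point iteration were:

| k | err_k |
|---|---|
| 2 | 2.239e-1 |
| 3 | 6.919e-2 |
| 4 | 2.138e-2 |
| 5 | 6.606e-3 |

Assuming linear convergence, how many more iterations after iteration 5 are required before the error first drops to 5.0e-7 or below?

9

Rate ρ ≈ err_5/err_4 = 6.606e-3/2.138e-2 = 0.3090.
After j more steps, err_{5+j} ≈ 6.606e-3·ρ^j; need ρ^j ≤ 5.0e-7/6.606e-3 = 7.56888e-05.
j ≥ ln(7.56888e-05)/ln(0.3090) = -9.4889/-1.17441 = 8.080.
So 9 more iterations are needed.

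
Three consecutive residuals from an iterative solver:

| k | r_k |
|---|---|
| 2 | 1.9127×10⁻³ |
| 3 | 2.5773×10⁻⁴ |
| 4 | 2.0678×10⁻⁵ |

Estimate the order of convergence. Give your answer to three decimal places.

p ≈ ln(r_4/r_3) / ln(r_3/r_2)
  = ln(2.0678×10⁻⁵/2.5773×10⁻⁴) / ln(2.5773×10⁻⁴/1.9127×10⁻³)
  = ln(0.0802312) / ln(0.134747)
  = -2.522843 / -2.004356 ≈ 1.258680

1.259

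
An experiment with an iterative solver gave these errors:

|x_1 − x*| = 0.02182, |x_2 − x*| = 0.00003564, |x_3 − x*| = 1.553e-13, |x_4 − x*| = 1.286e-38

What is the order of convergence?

3

Consecutive ratios: |x_4 − x*|/|x_3 − x*| = 1.286e-38/1.553e-13 = 8.28075e-26, |x_3 − x*|/|x_2 − x*| = 1.553e-13/0.00003564 = 4.35746e-09.
p ≈ ln(8.28075e-26)/ln(4.35746e-09) = -57.7533/-19.2514 ≈ 3.00.
So the convergence is cubic (order 3).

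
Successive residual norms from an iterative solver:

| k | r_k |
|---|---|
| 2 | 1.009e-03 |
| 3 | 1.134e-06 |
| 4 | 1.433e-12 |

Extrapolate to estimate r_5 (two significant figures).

2.3e-24

First estimate the order: p ≈ ln(r_4/r_3) / ln(r_3/r_2) = ln(1.433e-12/1.134e-06)/ln(1.134e-06/1.009e-03) = ln(1.26367e-06)/ln(0.00112389) ≈ 1.9999.
Then r_5 ≈ r_4·(r_4/r_3)^p = 1.433e-12·(1.26367e-06)^1.9999 = 1.433e-12·1.59903e-12 ≈ 2.291e-24.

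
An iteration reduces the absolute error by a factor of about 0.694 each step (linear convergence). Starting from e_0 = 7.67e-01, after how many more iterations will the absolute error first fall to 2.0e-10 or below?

After k steps, e_k ≈ 7.67e-01·0.694^k.
Need 0.694^k ≤ 2.0e-10/7.67e-01 = 2.60756e-10.
k ≥ ln(2.60756e-10)/ln(0.694) = -22.0674/-0.36528 = 60.412.
Smallest integer k = 61.

61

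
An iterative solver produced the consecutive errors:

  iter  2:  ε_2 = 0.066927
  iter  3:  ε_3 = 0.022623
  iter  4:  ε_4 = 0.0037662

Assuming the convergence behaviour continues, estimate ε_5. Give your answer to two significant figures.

First estimate the order: p ≈ ln(ε_4/ε_3) / ln(ε_3/ε_2) = ln(0.0037662/0.022623)/ln(0.022623/0.066927) = ln(0.166477)/ln(0.338025) ≈ 1.6530.
Then ε_5 ≈ ε_4·(ε_4/ε_3)^p = 0.0037662·(0.166477)^1.6530 = 0.0037662·0.0516296 ≈ 0.0001944.

1.9e-4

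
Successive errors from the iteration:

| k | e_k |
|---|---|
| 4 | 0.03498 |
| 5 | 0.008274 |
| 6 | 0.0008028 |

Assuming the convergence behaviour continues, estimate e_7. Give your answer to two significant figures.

First estimate the order: p ≈ ln(e_6/e_5) / ln(e_5/e_4) = ln(0.0008028/0.008274)/ln(0.008274/0.03498) = ln(0.0970268)/ln(0.236535) ≈ 1.6181.
Then e_7 ≈ e_6·(e_6/e_5)^p = 0.0008028·(0.0970268)^1.6181 = 0.0008028·0.0229451 ≈ 1.842e-05.

1.8e-5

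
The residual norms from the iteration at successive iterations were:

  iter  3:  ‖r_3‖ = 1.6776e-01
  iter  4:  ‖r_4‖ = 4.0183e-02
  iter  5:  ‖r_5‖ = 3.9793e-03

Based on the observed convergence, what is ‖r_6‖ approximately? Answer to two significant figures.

First estimate the order: p ≈ ln(‖r_5‖/‖r_4‖) / ln(‖r_4‖/‖r_3‖) = ln(3.9793e-03/4.0183e-02)/ln(4.0183e-02/1.6776e-01) = ln(0.0990294)/ln(0.239527) ≈ 1.6181.
Then ‖r_6‖ ≈ ‖r_5‖·(‖r_5‖/‖r_4‖)^p = 3.9793e-03·(0.0990294)^1.6181 = 3.9793e-03·0.0237162 ≈ 9.437e-05.

9.4e-5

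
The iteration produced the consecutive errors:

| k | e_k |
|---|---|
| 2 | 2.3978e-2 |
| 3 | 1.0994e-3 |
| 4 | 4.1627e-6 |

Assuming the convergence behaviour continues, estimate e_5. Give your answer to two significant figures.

1.7e-10

First estimate the order: p ≈ ln(e_4/e_3) / ln(e_3/e_2) = ln(4.1627e-6/1.0994e-3)/ln(1.0994e-3/2.3978e-2) = ln(0.00378634)/ln(0.0458504) ≈ 1.8091.
Then e_5 ≈ e_4·(e_4/e_3)^p = 4.1627e-6·(0.00378634)^1.8091 = 4.1627e-6·4.15678e-05 ≈ 1.73e-10.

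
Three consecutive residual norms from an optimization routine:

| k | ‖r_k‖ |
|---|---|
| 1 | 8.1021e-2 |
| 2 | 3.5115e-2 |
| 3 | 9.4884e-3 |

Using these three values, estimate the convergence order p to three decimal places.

1.565

p ≈ ln(‖r_3‖/‖r_2‖) / ln(‖r_2‖/‖r_1‖)
  = ln(9.4884e-3/3.5115e-2) / ln(3.5115e-2/8.1021e-2)
  = ln(0.270209) / ln(0.433406)
  = -1.308560 / -0.836080 ≈ 1.565113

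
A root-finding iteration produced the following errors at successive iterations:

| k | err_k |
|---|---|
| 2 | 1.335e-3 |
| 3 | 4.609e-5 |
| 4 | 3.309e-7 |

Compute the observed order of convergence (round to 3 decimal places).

p ≈ ln(err_4/err_3) / ln(err_3/err_2)
  = ln(3.309e-7/4.609e-5) / ln(4.609e-5/1.335e-3)
  = ln(0.00717943) / ln(0.0345243)
  = -4.936535 / -3.366092 ≈ 1.466548

1.467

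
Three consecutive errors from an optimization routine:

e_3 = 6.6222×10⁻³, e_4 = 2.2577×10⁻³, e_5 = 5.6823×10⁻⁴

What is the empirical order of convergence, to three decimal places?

1.282

p ≈ ln(e_5/e_4) / ln(e_4/e_3)
  = ln(5.6823×10⁻⁴/2.2577×10⁻³) / ln(2.2577×10⁻³/6.6222×10⁻³)
  = ln(0.251685) / ln(0.340929)
  = -1.379577 / -1.076081 ≈ 1.282038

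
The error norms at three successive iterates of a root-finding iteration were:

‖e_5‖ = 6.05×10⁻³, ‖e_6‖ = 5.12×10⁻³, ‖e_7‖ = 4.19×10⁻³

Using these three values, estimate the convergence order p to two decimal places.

p ≈ ln(‖e_7‖/‖e_6‖) / ln(‖e_6‖/‖e_5‖)
  = ln(4.19×10⁻³/5.12×10⁻³) / ln(5.12×10⁻³/6.05×10⁻³)
  = ln(0.818359) / ln(0.846281)
  = -0.20045 / -0.16690 ≈ 1.20102

1.20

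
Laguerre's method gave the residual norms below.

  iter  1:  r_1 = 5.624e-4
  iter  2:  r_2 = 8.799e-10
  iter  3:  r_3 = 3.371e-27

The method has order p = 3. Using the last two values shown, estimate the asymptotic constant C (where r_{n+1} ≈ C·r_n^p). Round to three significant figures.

C ≈ r_3 / r_2^3
  = 3.371e-27 / (8.799e-10)^3
  = 3.371e-27 / 6.8124e-28 ≈ 4.9483

4.95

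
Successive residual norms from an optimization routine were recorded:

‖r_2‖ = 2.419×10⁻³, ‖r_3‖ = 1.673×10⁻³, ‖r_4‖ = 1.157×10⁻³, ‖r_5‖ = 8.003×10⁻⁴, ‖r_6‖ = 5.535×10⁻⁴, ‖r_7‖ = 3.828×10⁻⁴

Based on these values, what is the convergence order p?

Consecutive ratios: ‖r_7‖/‖r_6‖ = 3.828×10⁻⁴/5.535×10⁻⁴ = 0.691599, ‖r_6‖/‖r_5‖ = 5.535×10⁻⁴/8.003×10⁻⁴ = 0.691616.
p ≈ ln(0.691599)/ln(0.691616) = -0.3687/-0.3687 ≈ 1.00.
So the convergence is linear (order 1).

1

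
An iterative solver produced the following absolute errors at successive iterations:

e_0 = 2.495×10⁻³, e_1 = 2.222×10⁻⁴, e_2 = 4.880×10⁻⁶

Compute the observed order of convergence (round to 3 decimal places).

p ≈ ln(e_2/e_1) / ln(e_1/e_0)
  = ln(4.880×10⁻⁶/2.222×10⁻⁴) / ln(2.222×10⁻⁴/2.495×10⁻³)
  = ln(0.0219622) / ln(0.0890581)
  = -3.818432 / -2.418466 ≈ 1.578865

1.579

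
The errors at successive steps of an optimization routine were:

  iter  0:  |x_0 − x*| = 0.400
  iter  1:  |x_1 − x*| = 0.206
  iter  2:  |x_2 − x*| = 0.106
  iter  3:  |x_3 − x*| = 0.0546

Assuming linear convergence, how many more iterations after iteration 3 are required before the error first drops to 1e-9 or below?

Rate ρ ≈ |x_3 − x*|/|x_2 − x*| = 0.0546/0.106 = 0.5151.
After j more steps, |x_{3+j} − x*| ≈ 0.0546·ρ^j; need ρ^j ≤ 1e-9/0.0546 = 1.8315e-08.
j ≥ ln(1.8315e-08)/ln(0.5151) = -17.8155/-0.66339 = 26.855.
So 27 more iterations are needed.

27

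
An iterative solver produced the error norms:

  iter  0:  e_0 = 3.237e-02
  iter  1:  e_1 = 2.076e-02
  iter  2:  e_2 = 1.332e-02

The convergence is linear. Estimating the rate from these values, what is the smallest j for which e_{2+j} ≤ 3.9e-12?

50

Rate ρ ≈ e_2/e_1 = 1.332e-02/2.076e-02 = 0.6416.
After j more steps, e_{2+j} ≈ 1.332e-02·ρ^j; need ρ^j ≤ 3.9e-12/1.332e-02 = 2.92793e-10.
j ≥ ln(2.92793e-10)/ln(0.6416) = -21.9516/-0.44379 = 49.464.
So 50 more iterations are needed.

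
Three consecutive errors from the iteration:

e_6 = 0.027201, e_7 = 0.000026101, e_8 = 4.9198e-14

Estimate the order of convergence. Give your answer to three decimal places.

2.891

p ≈ ln(e_8/e_7) / ln(e_7/e_6)
  = ln(4.9198e-14/0.000026101) / ln(0.000026101/0.027201)
  = ln(1.88491e-09) / ln(0.00095956)
  = -20.089386 / -6.949036 ≈ 2.890960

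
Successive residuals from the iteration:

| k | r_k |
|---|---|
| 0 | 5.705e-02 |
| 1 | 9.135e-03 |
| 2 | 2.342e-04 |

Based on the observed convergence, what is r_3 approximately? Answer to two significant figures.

First estimate the order: p ≈ ln(r_2/r_1) / ln(r_1/r_0) = ln(2.342e-04/9.135e-03)/ln(9.135e-03/5.705e-02) = ln(0.0256377)/ln(0.160123) ≈ 2.0000.
Then r_3 ≈ r_2·(r_2/r_1)^p = 2.342e-04·(0.0256377)^2.0000 = 2.342e-04·0.000657292 ≈ 1.539e-07.

1.5e-7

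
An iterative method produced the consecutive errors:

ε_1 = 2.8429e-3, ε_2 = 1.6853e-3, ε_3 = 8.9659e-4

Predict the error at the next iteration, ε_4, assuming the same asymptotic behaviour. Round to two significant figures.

First estimate the order: p ≈ ln(ε_3/ε_2) / ln(ε_2/ε_1) = ln(8.9659e-4/1.6853e-3)/ln(1.6853e-3/2.8429e-3) = ln(0.532006)/ln(0.59281) ≈ 1.2070.
Then ε_4 ≈ ε_3·(ε_3/ε_2)^p = 8.9659e-4·(0.532006)^1.2070 = 8.9659e-4·0.466854 ≈ 0.0004186.

4.2e-4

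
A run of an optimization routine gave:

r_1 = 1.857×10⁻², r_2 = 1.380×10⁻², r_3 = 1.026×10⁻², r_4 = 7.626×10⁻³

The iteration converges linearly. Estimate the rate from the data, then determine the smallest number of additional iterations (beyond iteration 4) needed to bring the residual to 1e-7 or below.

38

Rate ρ ≈ r_4/r_3 = 7.626×10⁻³/1.026×10⁻² = 0.7433.
After j more steps, r_{4+j} ≈ 7.626×10⁻³·ρ^j; need ρ^j ≤ 1e-7/7.626×10⁻³ = 1.3113e-05.
j ≥ ln(1.3113e-05)/ln(0.7433) = -11.2419/-0.29666 = 37.895.
So 38 more iterations are needed.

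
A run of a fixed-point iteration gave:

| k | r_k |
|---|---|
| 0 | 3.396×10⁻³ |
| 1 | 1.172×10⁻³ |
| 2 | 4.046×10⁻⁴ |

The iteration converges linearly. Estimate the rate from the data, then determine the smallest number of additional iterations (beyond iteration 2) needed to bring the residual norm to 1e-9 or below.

Rate ρ ≈ r_2/r_1 = 4.046×10⁻⁴/1.172×10⁻³ = 0.3452.
After j more steps, r_{2+j} ≈ 4.046×10⁻⁴·ρ^j; need ρ^j ≤ 1e-9/4.046×10⁻⁴ = 2.47158e-06.
j ≥ ln(2.47158e-06)/ln(0.3452) = -12.9107/-1.06363 = 12.138.
So 13 more iterations are needed.

13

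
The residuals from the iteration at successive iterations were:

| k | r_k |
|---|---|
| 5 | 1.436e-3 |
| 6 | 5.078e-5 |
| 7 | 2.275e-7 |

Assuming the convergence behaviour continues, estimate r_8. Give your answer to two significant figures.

First estimate the order: p ≈ ln(r_7/r_6) / ln(r_6/r_5) = ln(2.275e-7/5.078e-5)/ln(5.078e-5/1.436e-3) = ln(0.00448011)/ln(0.0353621) ≈ 1.6182.
Then r_8 ≈ r_7·(r_7/r_6)^p = 2.275e-7·(0.00448011)^1.6182 = 2.275e-7·0.00015824 ≈ 3.6e-11.

3.6e-11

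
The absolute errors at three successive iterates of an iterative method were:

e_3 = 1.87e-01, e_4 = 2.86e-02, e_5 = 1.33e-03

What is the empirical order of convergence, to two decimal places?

1.63

p ≈ ln(e_5/e_4) / ln(e_4/e_3)
  = ln(1.33e-03/2.86e-02) / ln(2.86e-02/1.87e-01)
  = ln(0.0465035) / ln(0.152941)
  = -3.06823 / -1.87770 ≈ 1.63404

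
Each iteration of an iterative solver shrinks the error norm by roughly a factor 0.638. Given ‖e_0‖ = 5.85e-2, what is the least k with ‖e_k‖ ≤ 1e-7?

30

After k steps, ‖e_k‖ ≈ 5.85e-2·0.638^k.
Need 0.638^k ≤ 1e-7/5.85e-2 = 1.7094e-06.
k ≥ ln(1.7094e-06)/ln(0.638) = -13.2794/-0.44942 = 29.548.
Smallest integer k = 30.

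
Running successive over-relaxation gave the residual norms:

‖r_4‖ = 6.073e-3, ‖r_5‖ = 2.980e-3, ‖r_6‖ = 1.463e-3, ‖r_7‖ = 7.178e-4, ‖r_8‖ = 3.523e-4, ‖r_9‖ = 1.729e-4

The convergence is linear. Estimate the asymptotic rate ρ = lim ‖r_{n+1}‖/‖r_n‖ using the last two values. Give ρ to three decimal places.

0.491

ρ ≈ ‖r_9‖/‖r_8‖ = 1.729e-4/3.523e-4 = 0.49077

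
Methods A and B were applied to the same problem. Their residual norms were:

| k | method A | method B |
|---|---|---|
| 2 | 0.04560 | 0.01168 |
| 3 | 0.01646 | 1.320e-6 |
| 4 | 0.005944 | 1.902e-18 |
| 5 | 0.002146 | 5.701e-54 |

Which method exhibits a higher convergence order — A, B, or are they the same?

B

Method A: p ≈ ln(0.002146/0.005944)/ln(0.005944/0.01646) ≈ 1.00.
Method B: p ≈ ln(5.701e-54/1.902e-18)/ln(1.902e-18/1.320e-6) ≈ 3.00.
Method B has the higher order (≈3.0 vs ≈1.0).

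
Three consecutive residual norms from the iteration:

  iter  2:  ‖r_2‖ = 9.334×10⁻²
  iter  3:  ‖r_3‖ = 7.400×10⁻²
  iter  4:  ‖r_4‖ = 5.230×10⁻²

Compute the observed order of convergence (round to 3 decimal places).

1.495

p ≈ ln(‖r_4‖/‖r_3‖) / ln(‖r_3‖/‖r_2‖)
  = ln(5.230×10⁻²/7.400×10⁻²) / ln(7.400×10⁻²/9.334×10⁻²)
  = ln(0.706757) / ln(0.792801)
  = -0.347068 / -0.232183 ≈ 1.494804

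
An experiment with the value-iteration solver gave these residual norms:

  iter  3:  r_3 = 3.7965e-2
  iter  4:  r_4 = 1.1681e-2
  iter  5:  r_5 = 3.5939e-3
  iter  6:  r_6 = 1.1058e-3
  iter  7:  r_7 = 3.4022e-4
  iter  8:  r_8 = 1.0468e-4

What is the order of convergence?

Consecutive ratios: r_8/r_7 = 1.0468e-4/3.4022e-4 = 0.307683, r_7/r_6 = 3.4022e-4/1.1058e-3 = 0.307669.
p ≈ ln(0.307683)/ln(0.307669) = -1.1787/-1.1787 ≈ 1.00.
So the convergence is linear (order 1).

1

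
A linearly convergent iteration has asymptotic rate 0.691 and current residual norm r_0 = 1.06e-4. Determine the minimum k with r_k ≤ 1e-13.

57

After k steps, r_k ≈ 1.06e-4·0.691^k.
Need 0.691^k ≤ 1e-13/1.06e-4 = 9.43396e-10.
k ≥ ln(9.43396e-10)/ln(0.691) = -20.7815/-0.36962 = 56.224.
Smallest integer k = 57.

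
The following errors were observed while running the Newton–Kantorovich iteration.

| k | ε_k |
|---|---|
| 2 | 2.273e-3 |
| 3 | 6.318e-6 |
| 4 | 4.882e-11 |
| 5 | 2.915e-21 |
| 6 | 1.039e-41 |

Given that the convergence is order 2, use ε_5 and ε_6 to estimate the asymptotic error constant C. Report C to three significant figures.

C ≈ ε_6 / ε_5^2
  = 1.039e-41 / (2.915e-21)^2
  = 1.039e-41 / 8.49723e-42 ≈ 1.2228

1.22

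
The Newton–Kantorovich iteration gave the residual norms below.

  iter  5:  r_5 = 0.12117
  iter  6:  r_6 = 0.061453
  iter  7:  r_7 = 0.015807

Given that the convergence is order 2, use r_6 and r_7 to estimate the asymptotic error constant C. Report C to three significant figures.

4.19

C ≈ r_7 / r_6^2
  = 0.015807 / (0.061453)^2
  = 0.015807 / 0.00377647 ≈ 4.1857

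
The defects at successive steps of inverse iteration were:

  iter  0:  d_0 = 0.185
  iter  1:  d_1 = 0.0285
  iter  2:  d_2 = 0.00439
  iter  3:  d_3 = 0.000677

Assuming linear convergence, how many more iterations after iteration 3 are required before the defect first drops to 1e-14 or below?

Rate ρ ≈ d_3/d_2 = 0.000677/0.00439 = 0.1542.
After j more steps, d_{3+j} ≈ 0.000677·ρ^j; need ρ^j ≤ 1e-14/0.000677 = 1.4771e-11.
j ≥ ln(1.4771e-11)/ln(0.1542) = -24.9384/-1.86950 = 13.340.
So 14 more iterations are needed.

14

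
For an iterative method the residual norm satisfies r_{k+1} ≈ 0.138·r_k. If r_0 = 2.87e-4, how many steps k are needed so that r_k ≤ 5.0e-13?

After k steps, r_k ≈ 2.87e-4·0.138^k.
Need 0.138^k ≤ 5.0e-13/2.87e-4 = 1.74216e-09.
k ≥ ln(1.74216e-09)/ln(0.138) = -20.1681/-1.98050 = 10.183.
Smallest integer k = 11.

11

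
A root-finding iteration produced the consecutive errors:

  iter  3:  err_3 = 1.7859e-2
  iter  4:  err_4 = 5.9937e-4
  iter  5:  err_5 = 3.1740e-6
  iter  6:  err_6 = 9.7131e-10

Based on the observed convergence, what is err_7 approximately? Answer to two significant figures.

3.6e-15

First estimate the order: p ≈ ln(err_6/err_5) / ln(err_5/err_4) = ln(9.7131e-10/3.1740e-6)/ln(3.1740e-6/5.9937e-4) = ln(0.000306021)/ln(0.00529556) ≈ 1.5440.
Then err_7 ≈ err_6·(err_6/err_5)^p = 9.7131e-10·(0.000306021)^1.5440 = 9.7131e-10·3.74973e-06 ≈ 3.642e-15.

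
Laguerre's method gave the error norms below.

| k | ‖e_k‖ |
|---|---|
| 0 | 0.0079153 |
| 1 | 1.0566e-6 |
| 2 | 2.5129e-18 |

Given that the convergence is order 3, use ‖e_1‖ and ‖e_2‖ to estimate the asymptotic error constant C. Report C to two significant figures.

2.1

C ≈ ‖e_2‖ / ‖e_1‖^3
  = 2.5129e-18 / (1.0566e-6)^3
  = 2.5129e-18 / 1.17959e-18 ≈ 2.1303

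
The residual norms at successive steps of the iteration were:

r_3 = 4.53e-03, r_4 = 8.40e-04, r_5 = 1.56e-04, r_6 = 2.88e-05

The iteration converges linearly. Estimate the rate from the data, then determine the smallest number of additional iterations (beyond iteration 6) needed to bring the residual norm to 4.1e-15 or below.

14

Rate ρ ≈ r_6/r_5 = 2.88e-05/1.56e-04 = 0.1846.
After j more steps, r_{6+j} ≈ 2.88e-05·ρ^j; need ρ^j ≤ 4.1e-15/2.88e-05 = 1.42361e-10.
j ≥ ln(1.42361e-10)/ln(0.1846) = -22.6727/-1.68956 = 13.419.
So 14 more iterations are needed.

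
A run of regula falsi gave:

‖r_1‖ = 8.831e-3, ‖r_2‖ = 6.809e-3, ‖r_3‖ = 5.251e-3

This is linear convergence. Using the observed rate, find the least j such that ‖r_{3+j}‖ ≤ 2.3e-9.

Rate ρ ≈ ‖r_3‖/‖r_2‖ = 5.251e-3/6.809e-3 = 0.7712.
After j more steps, ‖r_{3+j}‖ ≈ 5.251e-3·ρ^j; need ρ^j ≤ 2.3e-9/5.251e-3 = 4.38012e-07.
j ≥ ln(4.38012e-07)/ln(0.7712) = -14.6410/-0.25981 = 56.353.
So 57 more iterations are needed.

57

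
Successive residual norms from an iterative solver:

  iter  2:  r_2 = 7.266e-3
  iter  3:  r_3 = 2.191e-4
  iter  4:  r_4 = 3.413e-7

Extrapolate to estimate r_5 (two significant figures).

First estimate the order: p ≈ ln(r_4/r_3) / ln(r_3/r_2) = ln(3.413e-7/2.191e-4)/ln(2.191e-4/7.266e-3) = ln(0.00155774)/ln(0.0301541) ≈ 1.8462.
Then r_5 ≈ r_4·(r_4/r_3)^p = 3.413e-7·(0.00155774)^1.8462 = 3.413e-7·6.55819e-06 ≈ 2.238e-12.

2.2e-12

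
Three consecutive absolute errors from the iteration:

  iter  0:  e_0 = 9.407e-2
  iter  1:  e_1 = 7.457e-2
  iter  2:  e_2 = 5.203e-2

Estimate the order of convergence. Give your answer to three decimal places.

p ≈ ln(e_2/e_1) / ln(e_1/e_0)
  = ln(5.203e-2/7.457e-2) / ln(7.457e-2/9.407e-2)
  = ln(0.697734) / ln(0.792708)
  = -0.359917 / -0.232300 ≈ 1.549363

1.549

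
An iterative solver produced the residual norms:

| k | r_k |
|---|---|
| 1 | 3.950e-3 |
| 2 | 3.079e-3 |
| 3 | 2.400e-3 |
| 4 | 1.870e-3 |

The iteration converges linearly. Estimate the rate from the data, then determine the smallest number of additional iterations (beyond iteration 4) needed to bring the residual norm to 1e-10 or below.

68

Rate ρ ≈ r_4/r_3 = 1.870e-3/2.400e-3 = 0.7792.
After j more steps, r_{4+j} ≈ 1.870e-3·ρ^j; need ρ^j ≤ 1e-10/1.870e-3 = 5.34759e-08.
j ≥ ln(5.34759e-08)/ln(0.7792) = -16.7440/-0.24949 = 67.113.
So 68 more iterations are needed.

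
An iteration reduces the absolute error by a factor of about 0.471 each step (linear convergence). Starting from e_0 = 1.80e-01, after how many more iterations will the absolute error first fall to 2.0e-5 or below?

13

After k steps, e_k ≈ 1.80e-01·0.471^k.
Need 0.471^k ≤ 2.0e-5/1.80e-01 = 0.000111111.
k ≥ ln(0.000111111)/ln(0.471) = -9.1050/-0.75290 = 12.093.
Smallest integer k = 13.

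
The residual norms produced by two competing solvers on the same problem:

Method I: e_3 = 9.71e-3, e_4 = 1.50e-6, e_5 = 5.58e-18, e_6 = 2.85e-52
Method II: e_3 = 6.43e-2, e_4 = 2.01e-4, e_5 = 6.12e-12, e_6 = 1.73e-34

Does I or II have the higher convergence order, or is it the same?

same

Method I: p ≈ ln(2.85e-52/5.58e-18)/ln(5.58e-18/1.50e-6) ≈ 3.00.
Method II: p ≈ ln(1.73e-34/6.12e-12)/ln(6.12e-12/2.01e-4) ≈ 3.00.
Both orders ≈ 3.0 — effectively the same.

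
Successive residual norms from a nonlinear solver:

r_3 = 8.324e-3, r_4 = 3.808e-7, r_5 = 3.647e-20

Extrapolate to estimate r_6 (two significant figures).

3.2e-59

First estimate the order: p ≈ ln(r_5/r_4) / ln(r_4/r_3) = ln(3.647e-20/3.808e-7)/ln(3.808e-7/8.324e-3) = ln(9.57721e-14)/ln(4.57472e-05) ≈ 3.0000.
Then r_6 ≈ r_5·(r_5/r_4)^p = 3.647e-20·(9.57721e-14)^3.0000 = 3.647e-20·8.7845e-40 ≈ 3.204e-59.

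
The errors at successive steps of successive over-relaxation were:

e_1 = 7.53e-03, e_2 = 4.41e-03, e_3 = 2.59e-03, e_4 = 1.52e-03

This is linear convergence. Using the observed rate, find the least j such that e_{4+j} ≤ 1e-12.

Rate ρ ≈ e_4/e_3 = 1.52e-03/2.59e-03 = 0.5869.
After j more steps, e_{4+j} ≈ 1.52e-03·ρ^j; need ρ^j ≤ 1e-12/1.52e-03 = 6.57895e-10.
j ≥ ln(6.57895e-10)/ln(0.5869) = -21.1420/-0.53290 = 39.673.
So 40 more iterations are needed.

40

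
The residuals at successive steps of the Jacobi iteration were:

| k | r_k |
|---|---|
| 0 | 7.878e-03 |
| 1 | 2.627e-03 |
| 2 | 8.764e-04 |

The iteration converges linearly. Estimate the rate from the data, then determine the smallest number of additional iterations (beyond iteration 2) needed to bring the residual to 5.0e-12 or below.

Rate ρ ≈ r_2/r_1 = 8.764e-04/2.627e-03 = 0.3336.
After j more steps, r_{2+j} ≈ 8.764e-04·ρ^j; need ρ^j ≤ 5.0e-12/8.764e-04 = 5.70516e-09.
j ≥ ln(5.70516e-09)/ln(0.3336) = -18.9819/-1.09781 = 17.291.
So 18 more iterations are needed.

18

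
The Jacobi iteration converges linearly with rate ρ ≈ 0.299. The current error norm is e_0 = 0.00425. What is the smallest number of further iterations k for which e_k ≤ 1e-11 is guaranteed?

After k steps, e_k ≈ 0.00425·0.299^k.
Need 0.299^k ≤ 1e-11/0.00425 = 2.35294e-09.
k ≥ ln(2.35294e-09)/ln(0.299) = -19.8676/-1.20731 = 16.456.
Smallest integer k = 17.

17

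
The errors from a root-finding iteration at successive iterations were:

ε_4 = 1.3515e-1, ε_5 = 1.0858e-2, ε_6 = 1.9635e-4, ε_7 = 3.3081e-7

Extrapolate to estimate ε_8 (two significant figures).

1.3e-11

First estimate the order: p ≈ ln(ε_7/ε_6) / ln(ε_6/ε_5) = ln(3.3081e-7/1.9635e-4)/ln(1.9635e-4/1.0858e-2) = ln(0.0016848)/ln(0.0180834) ≈ 1.5915.
Then ε_8 ≈ ε_7·(ε_7/ε_6)^p = 3.3081e-7·(0.0016848)^1.5915 = 3.3081e-7·3.85524e-05 ≈ 1.275e-11.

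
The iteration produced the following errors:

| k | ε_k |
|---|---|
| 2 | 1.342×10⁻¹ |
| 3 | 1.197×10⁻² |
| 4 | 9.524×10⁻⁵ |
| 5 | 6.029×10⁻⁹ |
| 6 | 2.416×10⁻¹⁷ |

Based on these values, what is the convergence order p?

2

Consecutive ratios: ε_6/ε_5 = 2.416×10⁻¹⁷/6.029×10⁻⁹ = 4.0073e-09, ε_5/ε_4 = 6.029×10⁻⁹/9.524×10⁻⁵ = 6.33032e-05.
p ≈ ln(4.0073e-09)/ln(6.33032e-05) = -19.3351/-9.6676 ≈ 2.00.
So the convergence is quadratic (order 2).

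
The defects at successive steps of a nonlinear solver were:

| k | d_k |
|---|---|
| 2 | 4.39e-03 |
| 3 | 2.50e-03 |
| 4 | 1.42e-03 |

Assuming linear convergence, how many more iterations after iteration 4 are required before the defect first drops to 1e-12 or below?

38

Rate ρ ≈ d_4/d_3 = 1.42e-03/2.50e-03 = 0.5680.
After j more steps, d_{4+j} ≈ 1.42e-03·ρ^j; need ρ^j ≤ 1e-12/1.42e-03 = 7.04225e-10.
j ≥ ln(7.04225e-10)/ln(0.5680) = -21.0739/-0.56563 = 37.257.
So 38 more iterations are needed.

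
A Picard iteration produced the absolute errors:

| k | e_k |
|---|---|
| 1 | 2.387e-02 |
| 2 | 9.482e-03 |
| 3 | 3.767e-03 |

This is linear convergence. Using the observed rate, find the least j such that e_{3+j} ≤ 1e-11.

22

Rate ρ ≈ e_3/e_2 = 3.767e-03/9.482e-03 = 0.3973.
After j more steps, e_{3+j} ≈ 3.767e-03·ρ^j; need ρ^j ≤ 1e-11/3.767e-03 = 2.65463e-09.
j ≥ ln(2.65463e-09)/ln(0.3973) = -19.7470/-0.92306 = 21.393.
So 22 more iterations are needed.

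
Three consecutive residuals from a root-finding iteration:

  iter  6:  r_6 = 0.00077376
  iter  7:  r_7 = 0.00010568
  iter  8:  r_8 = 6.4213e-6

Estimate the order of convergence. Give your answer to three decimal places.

1.407

p ≈ ln(r_8/r_7) / ln(r_7/r_6)
  = ln(6.4213e-6/0.00010568) / ln(0.00010568/0.00077376)
  = ln(0.0607617) / ln(0.13658)
  = -2.800796 / -1.990845 ≈ 1.406838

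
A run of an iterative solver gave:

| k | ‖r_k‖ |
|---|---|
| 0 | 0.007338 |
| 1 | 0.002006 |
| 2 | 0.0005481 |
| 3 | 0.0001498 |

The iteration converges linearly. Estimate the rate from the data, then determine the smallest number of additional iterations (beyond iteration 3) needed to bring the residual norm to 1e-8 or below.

Rate ρ ≈ ‖r_3‖/‖r_2‖ = 0.0001498/0.0005481 = 0.2733.
After j more steps, ‖r_{3+j}‖ ≈ 0.0001498·ρ^j; need ρ^j ≤ 1e-8/0.0001498 = 6.67557e-05.
j ≥ ln(6.67557e-05)/ln(0.2733) = -9.6145/-1.29719 = 7.412.
So 8 more iterations are needed.

8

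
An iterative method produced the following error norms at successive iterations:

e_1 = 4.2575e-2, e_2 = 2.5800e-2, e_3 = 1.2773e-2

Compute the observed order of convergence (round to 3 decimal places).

1.404

p ≈ ln(e_3/e_2) / ln(e_2/e_1)
  = ln(1.2773e-2/2.5800e-2) / ln(2.5800e-2/4.2575e-2)
  = ln(0.495078) / ln(0.605989)
  = -0.703040 / -0.500893 ≈ 1.403573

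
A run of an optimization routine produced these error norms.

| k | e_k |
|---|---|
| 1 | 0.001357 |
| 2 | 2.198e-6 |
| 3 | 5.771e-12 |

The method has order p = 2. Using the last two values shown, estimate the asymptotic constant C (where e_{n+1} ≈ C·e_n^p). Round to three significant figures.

1.19

C ≈ e_3 / e_2^2
  = 5.771e-12 / (2.198e-6)^2
  = 5.771e-12 / 4.8312e-12 ≈ 1.1945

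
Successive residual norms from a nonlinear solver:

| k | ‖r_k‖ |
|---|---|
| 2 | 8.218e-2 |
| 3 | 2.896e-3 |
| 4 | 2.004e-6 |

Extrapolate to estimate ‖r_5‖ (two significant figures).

First estimate the order: p ≈ ln(‖r_4‖/‖r_3‖) / ln(‖r_3‖/‖r_2‖) = ln(2.004e-6/2.896e-3)/ln(2.896e-3/8.218e-2) = ln(0.000691989)/ln(0.0352397) ≈ 2.1748.
Then ‖r_5‖ ≈ ‖r_4‖·(‖r_4‖/‖r_3‖)^p = 2.004e-6·(0.000691989)^2.1748 = 2.004e-6·1.34229e-07 ≈ 2.69e-13.

2.7e-13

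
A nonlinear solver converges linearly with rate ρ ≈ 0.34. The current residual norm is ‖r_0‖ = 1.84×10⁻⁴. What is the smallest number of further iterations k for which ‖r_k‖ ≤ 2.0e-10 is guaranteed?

After k steps, ‖r_k‖ ≈ 1.84×10⁻⁴·0.34^k.
Need 0.34^k ≤ 2.0e-10/1.84×10⁻⁴ = 1.08696e-06.
k ≥ ln(1.08696e-06)/ln(0.34) = -13.7321/-1.07881 = 12.729.
Smallest integer k = 13.

13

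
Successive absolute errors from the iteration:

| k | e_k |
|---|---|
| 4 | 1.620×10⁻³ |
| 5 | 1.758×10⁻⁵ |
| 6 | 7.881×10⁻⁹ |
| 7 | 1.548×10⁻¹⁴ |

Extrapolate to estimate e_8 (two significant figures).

2.9e-24

First estimate the order: p ≈ ln(e_7/e_6) / ln(e_6/e_5) = ln(1.548×10⁻¹⁴/7.881×10⁻⁹)/ln(7.881×10⁻⁹/1.758×10⁻⁵) = ln(1.96422e-06)/ln(0.000448294) ≈ 1.7043.
Then e_8 ≈ e_7·(e_7/e_6)^p = 1.548×10⁻¹⁴·(1.96422e-06)^1.7043 = 1.548×10⁻¹⁴·1.87881e-10 ≈ 2.908e-24.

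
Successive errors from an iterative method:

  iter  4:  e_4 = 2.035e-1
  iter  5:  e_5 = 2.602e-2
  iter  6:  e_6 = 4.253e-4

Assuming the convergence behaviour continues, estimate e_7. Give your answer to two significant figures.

First estimate the order: p ≈ ln(e_6/e_5) / ln(e_5/e_4) = ln(4.253e-4/2.602e-2)/ln(2.602e-2/2.035e-1) = ln(0.0163451)/ln(0.127862) ≈ 2.0001.
Then e_7 ≈ e_6·(e_6/e_5)^p = 4.253e-4·(0.0163451)^2.0001 = 4.253e-4·0.000267052 ≈ 1.136e-07.

1.1e-7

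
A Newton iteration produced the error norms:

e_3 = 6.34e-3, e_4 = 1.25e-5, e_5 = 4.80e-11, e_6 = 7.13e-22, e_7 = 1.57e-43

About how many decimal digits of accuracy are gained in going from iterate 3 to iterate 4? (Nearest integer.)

3

Digits gained ≈ log₁₀(e_3/e_4) = log₁₀(6.34e-3/1.25e-5) = log₁₀(507.2) ≈ 2.705.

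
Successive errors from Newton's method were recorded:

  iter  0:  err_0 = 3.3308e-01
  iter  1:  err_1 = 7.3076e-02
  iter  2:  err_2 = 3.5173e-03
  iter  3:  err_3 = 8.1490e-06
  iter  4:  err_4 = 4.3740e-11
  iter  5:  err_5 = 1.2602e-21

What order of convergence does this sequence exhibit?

Consecutive ratios: err_5/err_4 = 1.2602e-21/4.3740e-11 = 2.88112e-11, err_4/err_3 = 4.3740e-11/8.1490e-06 = 5.36753e-06.
p ≈ ln(2.88112e-11)/ln(5.36753e-06) = -24.2703/-12.1351 ≈ 2.00.
So the convergence is quadratic (order 2).

2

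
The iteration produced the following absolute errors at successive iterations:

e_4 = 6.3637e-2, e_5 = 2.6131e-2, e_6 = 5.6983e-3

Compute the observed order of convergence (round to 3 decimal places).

1.711

p ≈ ln(e_6/e_5) / ln(e_5/e_4)
  = ln(5.6983e-3/2.6131e-2) / ln(2.6131e-2/6.3637e-2)
  = ln(0.218067) / ln(0.410626)
  = -1.522953 / -0.890072 ≈ 1.711045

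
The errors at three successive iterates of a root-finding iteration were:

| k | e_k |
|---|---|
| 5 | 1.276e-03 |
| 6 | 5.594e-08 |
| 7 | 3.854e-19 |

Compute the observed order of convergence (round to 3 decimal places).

p ≈ ln(e_7/e_6) / ln(e_6/e_5)
  = ln(3.854e-19/5.594e-08) / ln(5.594e-08/1.276e-03)
  = ln(6.88952e-12) / ln(4.38401e-05)
  = -25.701020 / -10.034962 ≈ 2.561148

2.561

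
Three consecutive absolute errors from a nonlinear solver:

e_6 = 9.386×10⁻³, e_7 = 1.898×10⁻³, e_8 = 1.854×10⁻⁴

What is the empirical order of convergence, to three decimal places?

1.455

p ≈ ln(e_8/e_7) / ln(e_7/e_6)
  = ln(1.854×10⁻⁴/1.898×10⁻³) / ln(1.898×10⁻³/9.386×10⁻³)
  = ln(0.0976818) / ln(0.202216)
  = -2.326040 / -1.598419 ≈ 1.455213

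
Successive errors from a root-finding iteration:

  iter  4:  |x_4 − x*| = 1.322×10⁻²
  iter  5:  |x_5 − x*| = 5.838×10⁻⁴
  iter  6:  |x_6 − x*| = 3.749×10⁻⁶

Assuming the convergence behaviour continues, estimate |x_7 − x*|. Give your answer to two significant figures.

1.1e-9

First estimate the order: p ≈ ln(|x_6 − x*|/|x_5 − x*|) / ln(|x_5 − x*|/|x_4 − x*|) = ln(3.749×10⁻⁶/5.838×10⁻⁴)/ln(5.838×10⁻⁴/1.322×10⁻²) = ln(0.00642172)/ln(0.0441604) ≈ 1.6180.
Then |x_7 − x*| ≈ |x_6 − x*|·(|x_6 − x*|/|x_5 − x*|)^p = 3.749×10⁻⁶·(0.00642172)^1.6180 = 3.749×10⁻⁶·0.000283648 ≈ 1.063e-09.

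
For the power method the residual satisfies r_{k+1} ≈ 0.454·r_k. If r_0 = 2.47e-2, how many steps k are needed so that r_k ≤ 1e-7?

16

After k steps, r_k ≈ 2.47e-2·0.454^k.
Need 0.454^k ≤ 1e-7/2.47e-2 = 4.04858e-06.
k ≥ ln(4.04858e-06)/ln(0.454) = -12.4171/-0.78966 = 15.725.
Smallest integer k = 16.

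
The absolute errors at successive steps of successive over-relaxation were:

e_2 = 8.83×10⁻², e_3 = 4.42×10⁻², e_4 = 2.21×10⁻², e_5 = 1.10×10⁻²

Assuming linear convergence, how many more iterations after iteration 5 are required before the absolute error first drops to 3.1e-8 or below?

19

Rate ρ ≈ e_5/e_4 = 1.10×10⁻²/2.21×10⁻² = 0.4977.
After j more steps, e_{5+j} ≈ 1.10×10⁻²·ρ^j; need ρ^j ≤ 3.1e-8/1.10×10⁻² = 2.81818e-06.
j ≥ ln(2.81818e-06)/ln(0.4977) = -12.7794/-0.69776 = 18.315.
So 19 more iterations are needed.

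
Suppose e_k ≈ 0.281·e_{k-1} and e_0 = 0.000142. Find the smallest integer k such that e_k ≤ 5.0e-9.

9

After k steps, e_k ≈ 0.000142·0.281^k.
Need 0.281^k ≤ 5.0e-9/0.000142 = 3.52113e-05.
k ≥ ln(3.52113e-05)/ln(0.281) = -10.2541/-1.26940 = 8.078.
Smallest integer k = 9.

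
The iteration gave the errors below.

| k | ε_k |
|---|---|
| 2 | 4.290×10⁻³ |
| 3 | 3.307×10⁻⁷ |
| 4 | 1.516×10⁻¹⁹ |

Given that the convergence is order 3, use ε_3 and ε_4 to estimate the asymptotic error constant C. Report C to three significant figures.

C ≈ ε_4 / ε_3^3
  = 1.516×10⁻¹⁹ / (3.307×10⁻⁷)^3
  = 1.516×10⁻¹⁹ / 3.61662e-20 ≈ 4.1918

4.19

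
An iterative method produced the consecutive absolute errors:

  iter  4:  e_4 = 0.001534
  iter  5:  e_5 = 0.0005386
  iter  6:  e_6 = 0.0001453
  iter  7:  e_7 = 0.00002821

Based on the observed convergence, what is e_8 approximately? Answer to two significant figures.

First estimate the order: p ≈ ln(e_7/e_6) / ln(e_6/e_5) = ln(0.00002821/0.0001453)/ln(0.0001453/0.0005386) = ln(0.19415)/ln(0.269773) ≈ 1.2511.
Then e_8 ≈ e_7·(e_7/e_6)^p = 0.00002821·(0.19415)^1.2511 = 0.00002821·0.128644 ≈ 3.629e-06.

3.6e-6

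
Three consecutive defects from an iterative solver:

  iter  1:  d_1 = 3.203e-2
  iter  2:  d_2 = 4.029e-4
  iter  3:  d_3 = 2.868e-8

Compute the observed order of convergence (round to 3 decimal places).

p ≈ ln(d_3/d_2) / ln(d_2/d_1)
  = ln(2.868e-8/4.029e-4) / ln(4.029e-4/3.203e-2)
  = ln(7.11839e-05) / ln(0.0125788)
  = -9.550244 / -4.375742 ≈ 2.182543

2.183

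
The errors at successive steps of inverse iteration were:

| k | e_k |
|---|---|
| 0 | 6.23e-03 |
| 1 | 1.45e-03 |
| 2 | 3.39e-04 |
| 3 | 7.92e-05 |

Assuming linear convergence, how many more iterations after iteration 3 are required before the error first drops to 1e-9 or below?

8

Rate ρ ≈ e_3/e_2 = 7.92e-05/3.39e-04 = 0.2336.
After j more steps, e_{3+j} ≈ 7.92e-05·ρ^j; need ρ^j ≤ 1e-9/7.92e-05 = 1.26263e-05.
j ≥ ln(1.26263e-05)/ln(0.2336) = -11.2797/-1.45415 = 7.757.
So 8 more iterations are needed.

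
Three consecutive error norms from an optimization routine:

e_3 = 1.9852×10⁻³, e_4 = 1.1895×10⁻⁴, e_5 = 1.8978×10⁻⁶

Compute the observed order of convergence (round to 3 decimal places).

p ≈ ln(e_5/e_4) / ln(e_4/e_3)
  = ln(1.8978×10⁻⁶/1.1895×10⁻⁴) / ln(1.1895×10⁻⁴/1.9852×10⁻³)
  = ln(0.0159546) / ln(0.0599184)
  = -4.138008 / -2.814772 ≈ 1.470104

1.470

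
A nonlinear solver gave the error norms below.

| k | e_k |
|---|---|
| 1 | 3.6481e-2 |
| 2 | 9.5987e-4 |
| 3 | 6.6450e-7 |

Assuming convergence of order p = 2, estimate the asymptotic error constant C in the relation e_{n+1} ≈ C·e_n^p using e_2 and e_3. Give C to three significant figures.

C ≈ e_3 / e_2^2
  = 6.6450e-7 / (9.5987e-4)^2
  = 6.6450e-7 / 9.2135e-07 ≈ 0.72122

0.721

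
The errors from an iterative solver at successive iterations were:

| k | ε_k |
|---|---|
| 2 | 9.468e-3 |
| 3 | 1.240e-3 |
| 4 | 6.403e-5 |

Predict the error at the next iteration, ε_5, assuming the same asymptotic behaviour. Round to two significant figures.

First estimate the order: p ≈ ln(ε_4/ε_3) / ln(ε_3/ε_2) = ln(6.403e-5/1.240e-3)/ln(1.240e-3/9.468e-3) = ln(0.0516371)/ln(0.130967) ≈ 1.4578.
Then ε_5 ≈ ε_4·(ε_4/ε_3)^p = 6.403e-5·(0.0516371)^1.4578 = 6.403e-5·0.0132971 ≈ 8.514e-07.

8.5e-7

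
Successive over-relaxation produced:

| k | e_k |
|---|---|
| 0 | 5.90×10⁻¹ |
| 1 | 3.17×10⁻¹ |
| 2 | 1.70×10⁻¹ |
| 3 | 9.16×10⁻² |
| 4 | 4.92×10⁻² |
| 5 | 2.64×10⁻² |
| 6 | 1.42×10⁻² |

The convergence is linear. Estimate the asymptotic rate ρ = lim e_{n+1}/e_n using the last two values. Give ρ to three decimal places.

0.538

ρ ≈ e_6/e_5 = 1.42×10⁻²/2.64×10⁻² = 0.53788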